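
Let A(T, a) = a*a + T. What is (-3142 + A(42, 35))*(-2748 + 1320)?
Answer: 2677500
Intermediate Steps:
A(T, a) = T + a² (A(T, a) = a² + T = T + a²)
(-3142 + A(42, 35))*(-2748 + 1320) = (-3142 + (42 + 35²))*(-2748 + 1320) = (-3142 + (42 + 1225))*(-1428) = (-3142 + 1267)*(-1428) = -1875*(-1428) = 2677500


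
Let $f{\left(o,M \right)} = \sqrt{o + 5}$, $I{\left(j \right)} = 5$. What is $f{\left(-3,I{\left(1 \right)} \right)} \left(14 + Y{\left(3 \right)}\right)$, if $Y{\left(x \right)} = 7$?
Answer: $21 \sqrt{2} \approx 29.698$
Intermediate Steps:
$f{\left(o,M \right)} = \sqrt{5 + o}$
$f{\left(-3,I{\left(1 \right)} \right)} \left(14 + Y{\left(3 \right)}\right) = \sqrt{5 - 3} \left(14 + 7\right) = \sqrt{2} \cdot 21 = 21 \sqrt{2}$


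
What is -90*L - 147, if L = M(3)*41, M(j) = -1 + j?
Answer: -7527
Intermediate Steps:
L = 82 (L = (-1 + 3)*41 = 2*41 = 82)
-90*L - 147 = -90*82 - 147 = -7380 - 147 = -7527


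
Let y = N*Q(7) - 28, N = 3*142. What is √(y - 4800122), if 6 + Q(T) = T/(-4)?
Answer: I*√19213806/2 ≈ 2191.7*I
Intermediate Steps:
N = 426
Q(T) = -6 - T/4 (Q(T) = -6 + T/(-4) = -6 + T*(-¼) = -6 - T/4)
y = -6659/2 (y = 426*(-6 - ¼*7) - 28 = 426*(-6 - 7/4) - 28 = 426*(-31/4) - 28 = -6603/2 - 28 = -6659/2 ≈ -3329.5)
√(y - 4800122) = √(-6659/2 - 4800122) = √(-9606903/2) = I*√19213806/2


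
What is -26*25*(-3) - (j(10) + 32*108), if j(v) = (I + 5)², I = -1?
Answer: -1522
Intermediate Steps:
j(v) = 16 (j(v) = (-1 + 5)² = 4² = 16)
-26*25*(-3) - (j(10) + 32*108) = -26*25*(-3) - (16 + 32*108) = -650*(-3) - (16 + 3456) = 1950 - 1*3472 = 1950 - 3472 = -1522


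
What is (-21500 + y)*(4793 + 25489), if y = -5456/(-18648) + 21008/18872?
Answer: -24352721251936/37407 ≈ -6.5102e+8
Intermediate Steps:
y = 157756/112221 (y = -5456*(-1/18648) + 21008*(1/18872) = 682/2331 + 2626/2359 = 157756/112221 ≈ 1.4058)
(-21500 + y)*(4793 + 25489) = (-21500 + 157756/112221)*(4793 + 25489) = -2412593744/112221*30282 = -24352721251936/37407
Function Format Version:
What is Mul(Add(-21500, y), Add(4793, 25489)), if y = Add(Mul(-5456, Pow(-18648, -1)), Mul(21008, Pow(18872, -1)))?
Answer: Rational(-24352721251936, 37407) ≈ -6.5102e+8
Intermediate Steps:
y = Rational(157756, 112221) (y = Add(Mul(-5456, Rational(-1, 18648)), Mul(21008, Rational(1, 18872))) = Add(Rational(682, 2331), Rational(2626, 2359)) = Rational(157756, 112221) ≈ 1.4058)
Mul(Add(-21500, y), Add(4793, 25489)) = Mul(Add(-21500, Rational(157756, 112221)), Add(4793, 25489)) = Mul(Rational(-2412593744, 112221), 30282) = Rational(-24352721251936, 37407)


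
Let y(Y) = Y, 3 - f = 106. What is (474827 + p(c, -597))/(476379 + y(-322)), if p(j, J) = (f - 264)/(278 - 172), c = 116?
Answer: 50331295/50462042 ≈ 0.99741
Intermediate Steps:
f = -103 (f = 3 - 1*106 = 3 - 106 = -103)
p(j, J) = -367/106 (p(j, J) = (-103 - 264)/(278 - 172) = -367/106)
(474827 + p(c, -597))/(476379 + y(-322)) = (474827 - 367/106)/(476379 - 322) = (50331295/106)/476057 = (50331295/106)*(1/476057) = 50331295/50462042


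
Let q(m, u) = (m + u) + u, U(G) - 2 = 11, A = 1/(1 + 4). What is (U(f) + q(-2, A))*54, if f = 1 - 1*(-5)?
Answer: 3078/5 ≈ 615.60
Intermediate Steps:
f = 6 (f = 1 + 5 = 6)
A = 1/5 ≈ 0.20000
U(G) = 13 (U(G) = 2 + 11 = 13)
q(m, u) = m + 2*u
(U(f) + q(-2, A))*54 = (13 + (-2 + 2*(1/5)))*54 = (13 + (-2 + 2/5))*54 = (13 - 8/5)*54 = (57/5)*54 = 3078/5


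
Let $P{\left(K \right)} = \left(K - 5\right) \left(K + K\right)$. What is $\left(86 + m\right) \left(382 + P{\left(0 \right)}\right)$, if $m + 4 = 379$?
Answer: $176102$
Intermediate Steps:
$m = 375$ ($m = -4 + 379 = 375$)
$P{\left(K \right)} = 2 K \left(-5 + K\right)$ ($P{\left(K \right)} = \left(-5 + K\right) 2 K = 2 K \left(-5 + K\right)$)
$\left(86 + m\right) \left(382 + P{\left(0 \right)}\right) = \left(86 + 375\right) \left(382 + 2 \cdot 0 \left(-5 + 0\right)\right) = 461 \left(382 + 2 \cdot 0 \left(-5\right)\right) = 461 \left(382 + 0\right) = 461 \cdot 382 = 176102$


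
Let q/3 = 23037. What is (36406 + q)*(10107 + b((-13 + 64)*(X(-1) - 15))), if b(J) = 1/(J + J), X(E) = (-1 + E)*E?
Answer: 1414126277477/1326 ≈ 1.0665e+9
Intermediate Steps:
q = 69111 (q = 3*23037 = 69111)
X(E) = E*(-1 + E)
b(J) = 1/(2*J)
(36406 + q)*(10107 + b((-13 + 64)*(X(-1) - 15))) = (36406 + 69111)*(10107 + 1/(2*(((-13 + 64)*(-(-1 - 1) - 15))))) = 105517*(10107 + 1/(2*((51*(-1*(-2) - 15))))) = 105517*(10107 + 1/(2*((51*(2 - 15))))) = 105517*(10107 + 1/(2*((51*(-13))))) = 105517*(10107 + (1/2)/(-663)) = 105517*(10107 + (1/2)*(-1/663)) = 105517*(10107 - 1/1326) = 105517*(13401881/1326) = 1414126277477/1326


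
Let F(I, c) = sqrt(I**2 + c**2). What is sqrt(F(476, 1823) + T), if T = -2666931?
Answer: sqrt(-2666931 + sqrt(3549905)) ≈ 1632.5*I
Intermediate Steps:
sqrt(F(476, 1823) + T) = sqrt(sqrt(476**2 + 1823**2) - 2666931) = sqrt(sqrt(226576 + 3323329) - 2666931) = sqrt(sqrt(3549905) - 2666931) = sqrt(-2666931 + sqrt(3549905))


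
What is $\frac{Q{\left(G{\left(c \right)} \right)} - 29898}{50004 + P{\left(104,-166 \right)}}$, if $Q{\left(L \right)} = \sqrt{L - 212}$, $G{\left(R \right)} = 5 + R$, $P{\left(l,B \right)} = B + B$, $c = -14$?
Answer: $- \frac{14949}{24836} + \frac{i \sqrt{221}}{49672} \approx -0.60191 + 0.00029928 i$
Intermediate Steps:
$P{\left(l,B \right)} = 2 B$
$Q{\left(L \right)} = \sqrt{-212 + L}$
$\frac{Q{\left(G{\left(c \right)} \right)} - 29898}{50004 + P{\left(104,-166 \right)}} = \frac{\sqrt{-212 + \left(5 - 14\right)} - 29898}{50004 + 2 \left(-166\right)} = \frac{\sqrt{-212 - 9} - 29898}{50004 - 332} = \frac{\sqrt{-221} - 29898}{49672} = \left(i \sqrt{221} - 29898\right) \frac{1}{49672} = \left(-29898 + i \sqrt{221}\right) \frac{1}{49672} = - \frac{14949}{24836} + \frac{i \sqrt{221}}{49672}$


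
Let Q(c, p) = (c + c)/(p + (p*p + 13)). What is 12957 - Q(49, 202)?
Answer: 531483085/41019 ≈ 12957.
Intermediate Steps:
Q(c, p) = 2*c/(13 + p + p²) (Q(c, p) = (2*c)/(p + (p² + 13)) = (2*c)/(p + (13 + p²)) = (2*c)/(13 + p + p²) = 2*c/(13 + p + p²))
12957 - Q(49, 202) = 12957 - 2*49/(13 + 202 + 202²) = 12957 - 2*49/(13 + 202 + 40804) = 12957 - 2*49/41019 = 12957 - 1*98/41019 = 12957 - 98/41019 = 531483085/41019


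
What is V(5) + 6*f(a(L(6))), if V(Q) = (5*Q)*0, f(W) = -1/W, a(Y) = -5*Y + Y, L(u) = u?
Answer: ¼ ≈ 0.25000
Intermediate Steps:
a(Y) = -4*Y
V(Q) = 0
V(5) + 6*f(a(L(6))) = 0 + 6*(-1/((-4*6))) = 0 + 6*(-1/(-24)) = 0 + 6*(-1*(-1/24)) = 0 + 6*(1/24) = 0 + ¼ = ¼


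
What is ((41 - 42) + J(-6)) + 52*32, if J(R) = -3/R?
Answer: 3327/2 ≈ 1663.5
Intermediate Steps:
((41 - 42) + J(-6)) + 52*32 = ((41 - 42) - 3/(-6)) + 52*32 = (-1 - 3*(-⅙)) + 1664 = (-1 + ½) + 1664 = -½ + 1664 = 3327/2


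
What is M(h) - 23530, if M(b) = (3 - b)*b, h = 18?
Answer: -23800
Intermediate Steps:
M(b) = b*(3 - b)
M(h) - 23530 = 18*(3 - 1*18) - 23530 = 18*(3 - 18) - 23530 = 18*(-15) - 23530 = -270 - 23530 = -23800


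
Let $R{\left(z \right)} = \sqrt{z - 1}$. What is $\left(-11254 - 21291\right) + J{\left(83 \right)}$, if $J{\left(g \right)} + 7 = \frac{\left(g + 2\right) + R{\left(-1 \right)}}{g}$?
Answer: $- \frac{2701731}{83} + \frac{i \sqrt{2}}{83} \approx -32551.0 + 0.017039 i$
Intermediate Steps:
$R{\left(z \right)} = \sqrt{-1 + z}$
$J{\left(g \right)} = -7 + \frac{2 + g + i \sqrt{2}}{g}$ ($J{\left(g \right)} = -7 + \frac{\left(g + 2\right) + \sqrt{-1 - 1}}{g} = -7 + \frac{\left(2 + g\right) + \sqrt{-2}}{g} = -7 + \frac{\left(2 + g\right) + i \sqrt{2}}{g} = -7 + \frac{2 + g + i \sqrt{2}}{g}$)
$\left(-11254 - 21291\right) + J{\left(83 \right)} = \left(-11254 - 21291\right) + \frac{2 - 498 + i \sqrt{2}}{83} = -32545 + \frac{2 - 498 + i \sqrt{2}}{83} = -32545 + \frac{-496 + i \sqrt{2}}{83} = -32545 - \left(\frac{496}{83} - \frac{i \sqrt{2}}{83}\right) = - \frac{2701731}{83} + \frac{i \sqrt{2}}{83}$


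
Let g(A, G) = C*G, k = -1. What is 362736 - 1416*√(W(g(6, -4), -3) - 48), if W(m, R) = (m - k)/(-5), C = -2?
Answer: 362736 - 1416*I*√1245/5 ≈ 3.6274e+5 - 9992.6*I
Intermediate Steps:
g(A, G) = -2*G
W(m, R) = -⅕ - m/5 (W(m, R) = (m - 1*(-1))/(-5) = (m + 1)*(-⅕) = (1 + m)*(-⅕) = -⅕ - m/5)
362736 - 1416*√(W(g(6, -4), -3) - 48) = 362736 - 1416*√((-⅕ - (-2)*(-4)/5) - 48) = 362736 - 1416*√((-⅕ - ⅕*8) - 48) = 362736 - 1416*√((-⅕ - 8/5) - 48) = 362736 - 1416*√(-9/5 - 48) = 362736 - 1416*√(-249/5) = 362736 - 1416*I*√1245/5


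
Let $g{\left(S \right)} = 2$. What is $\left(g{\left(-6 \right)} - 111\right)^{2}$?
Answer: $11881$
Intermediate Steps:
$\left(g{\left(-6 \right)} - 111\right)^{2} = \left(2 - 111\right)^{2} = \left(-109\right)^{2} = 11881$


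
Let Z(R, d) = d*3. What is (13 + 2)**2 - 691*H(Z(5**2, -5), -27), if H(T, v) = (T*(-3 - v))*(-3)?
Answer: -746055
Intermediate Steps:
Z(R, d) = 3*d
H(T, v) = -3*T*(-3 - v)
(13 + 2)**2 - 691*H(Z(5**2, -5), -27) = (13 + 2)**2 - 2073*3*(-5)*(3 - 27) = 15**2 - 2073*(-15)*(-24) = 225 - 691*1080 = 225 - 746280 = -746055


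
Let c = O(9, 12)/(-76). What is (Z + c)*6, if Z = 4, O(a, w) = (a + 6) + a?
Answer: 420/19 ≈ 22.105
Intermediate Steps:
O(a, w) = 6 + 2*a (O(a, w) = (6 + a) + a = 6 + 2*a)
c = -6/19 (c = (6 + 2*9)/(-76) = (6 + 18)*(-1/76) = 24*(-1/76) = -6/19 ≈ -0.31579)
(Z + c)*6 = (4 - 6/19)*6 = (70/19)*6 = 420/19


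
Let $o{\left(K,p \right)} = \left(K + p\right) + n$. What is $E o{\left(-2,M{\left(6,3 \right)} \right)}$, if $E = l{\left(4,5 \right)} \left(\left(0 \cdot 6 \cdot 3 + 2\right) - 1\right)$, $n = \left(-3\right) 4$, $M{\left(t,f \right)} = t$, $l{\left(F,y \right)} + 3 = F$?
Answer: $-8$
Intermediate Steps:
$l{\left(F,y \right)} = -3 + F$
$n = -12$
$o{\left(K,p \right)} = -12 + K + p$ ($o{\left(K,p \right)} = \left(K + p\right) - 12 = -12 + K + p$)
$E = 1$ ($E = \left(-3 + 4\right) \left(\left(0 \cdot 6 \cdot 3 + 2\right) - 1\right) = 1 \left(\left(0 \cdot 3 + 2\right) - 1\right) = 1 \left(\left(0 + 2\right) - 1\right) = 1 \left(2 - 1\right) = 1 \cdot 1 = 1$)
$E o{\left(-2,M{\left(6,3 \right)} \right)} = 1 \left(-12 - 2 + 6\right) = 1 \left(-8\right) = -8$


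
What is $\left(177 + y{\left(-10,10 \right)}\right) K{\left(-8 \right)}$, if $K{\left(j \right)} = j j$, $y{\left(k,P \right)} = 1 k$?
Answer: $10688$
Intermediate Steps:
$y{\left(k,P \right)} = k$
$K{\left(j \right)} = j^{2}$
$\left(177 + y{\left(-10,10 \right)}\right) K{\left(-8 \right)} = \left(177 - 10\right) \left(-8\right)^{2} = 167 \cdot 64 = 10688$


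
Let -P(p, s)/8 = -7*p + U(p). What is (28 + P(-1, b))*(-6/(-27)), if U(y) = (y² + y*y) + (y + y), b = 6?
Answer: -56/9 ≈ -6.2222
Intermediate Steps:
U(y) = 2*y + 2*y² (U(y) = (y² + y²) + 2*y = 2*y² + 2*y = 2*y + 2*y²)
P(p, s) = 56*p - 16*p*(1 + p) (P(p, s) = -8*(-7*p + 2*p*(1 + p)) = 56*p - 16*p*(1 + p))
(28 + P(-1, b))*(-6/(-27)) = (28 + 8*(-1)*(5 - 2*(-1)))*(-6/(-27)) = (28 + 8*(-1)*(5 + 2))*(-6*(-1/27)) = (28 + 8*(-1)*7)*(2/9) = (28 - 56)*(2/9) = -28*2/9 = -56/9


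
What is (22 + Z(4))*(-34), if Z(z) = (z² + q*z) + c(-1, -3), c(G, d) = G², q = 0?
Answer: -1326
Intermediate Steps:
Z(z) = 1 + z² (Z(z) = (z² + 0*z) + (-1)² = (z² + 0) + 1 = z² + 1 = 1 + z²)
(22 + Z(4))*(-34) = (22 + (1 + 4²))*(-34) = (22 + (1 + 16))*(-34) = (22 + 17)*(-34) = 39*(-34) = -1326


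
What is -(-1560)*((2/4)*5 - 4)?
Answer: -2340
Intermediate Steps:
-(-1560)*((2/4)*5 - 4) = -(-1560)*((2*(¼))*5 - 4) = -(-1560)*((½)*5 - 4) = -(-1560)*(5/2 - 4) = -(-1560)*(-3)/2 = -1*2340 = -2340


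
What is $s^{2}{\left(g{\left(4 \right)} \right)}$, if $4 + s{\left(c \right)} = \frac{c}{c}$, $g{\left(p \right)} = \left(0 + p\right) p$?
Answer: $9$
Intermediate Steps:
$g{\left(p \right)} = p^{2}$ ($g{\left(p \right)} = p p = p^{2}$)
$s{\left(c \right)} = -3$ ($s{\left(c \right)} = -4 + \frac{c}{c} = -4 + 1 = -3$)
$s^{2}{\left(g{\left(4 \right)} \right)} = \left(-3\right)^{2} = 9$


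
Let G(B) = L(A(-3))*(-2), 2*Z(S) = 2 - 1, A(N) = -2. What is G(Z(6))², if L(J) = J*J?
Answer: 64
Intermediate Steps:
Z(S) = ½ (Z(S) = (2 - 1)/2 = (½)*1 = ½)
L(J) = J²
G(B) = -8 (G(B) = (-2)²*(-2) = 4*(-2) = -8)
G(Z(6))² = (-8)² = 64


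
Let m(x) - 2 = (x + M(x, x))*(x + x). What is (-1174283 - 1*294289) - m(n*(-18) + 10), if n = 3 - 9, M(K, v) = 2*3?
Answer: -1497838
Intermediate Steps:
M(K, v) = 6
n = -6
m(x) = 2 + 2*x*(6 + x) (m(x) = 2 + (x + 6)*(x + x) = 2 + (6 + x)*(2*x) = 2 + 2*x*(6 + x))
(-1174283 - 1*294289) - m(n*(-18) + 10) = (-1174283 - 1*294289) - (2 + 2*(-6*(-18) + 10)² + 12*(-6*(-18) + 10)) = (-1174283 - 294289) - (2 + 2*(108 + 10)² + 12*(108 + 10)) = -1468572 - (2 + 2*118² + 12*118) = -1468572 - (2 + 2*13924 + 1416) = -1468572 - (2 + 27848 + 1416) = -1468572 - 1*29266 = -1468572 - 29266 = -1497838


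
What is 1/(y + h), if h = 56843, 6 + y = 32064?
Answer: 1/88901 ≈ 1.1248e-5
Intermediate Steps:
y = 32058 (y = -6 + 32064 = 32058)
1/(y + h) = 1/(32058 + 56843) = 1/88901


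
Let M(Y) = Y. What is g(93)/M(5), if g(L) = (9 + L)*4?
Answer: 408/5 ≈ 81.600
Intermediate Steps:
g(L) = 36 + 4*L
g(93)/M(5) = (36 + 4*93)/5 = (36 + 372)*(⅕) = 408*(⅕) = 408/5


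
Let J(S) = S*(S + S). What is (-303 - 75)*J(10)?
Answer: -75600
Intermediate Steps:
J(S) = 2*S² (J(S) = S*(2*S) = 2*S²)
(-303 - 75)*J(10) = (-303 - 75)*(2*10²) = -756*100 = -378*200 = -75600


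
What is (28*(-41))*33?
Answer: -37884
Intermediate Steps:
(28*(-41))*33 = -1148*33 = -37884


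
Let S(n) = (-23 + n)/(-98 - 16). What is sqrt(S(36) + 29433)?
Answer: sqrt(382509786)/114 ≈ 171.56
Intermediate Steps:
S(n) = 23/114 - n/114 (S(n) = (-23 + n)/(-114) = (-23 + n)*(-1/114) = 23/114 - n/114)
sqrt(S(36) + 29433) = sqrt((23/114 - 1/114*36) + 29433) = sqrt((23/114 - 6/19) + 29433) = sqrt(-13/114 + 29433) = sqrt(3355349/114) = sqrt(382509786)/114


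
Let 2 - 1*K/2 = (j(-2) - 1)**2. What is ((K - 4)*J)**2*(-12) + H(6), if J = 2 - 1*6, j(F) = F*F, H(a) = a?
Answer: -62202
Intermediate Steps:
j(F) = F**2
J = -4 (J = 2 - 6 = -4)
K = -14 (K = 4 - 2*((-2)**2 - 1)**2 = 4 - 2*(4 - 1)**2 = 4 - 2*3**2 = 4 - 2*9 = 4 - 18 = -14)
((K - 4)*J)**2*(-12) + H(6) = ((-14 - 4)*(-4))**2*(-12) + 6 = (-18*(-4))**2*(-12) + 6 = 72**2*(-12) + 6 = 5184*(-12) + 6 = -62208 + 6 = -62202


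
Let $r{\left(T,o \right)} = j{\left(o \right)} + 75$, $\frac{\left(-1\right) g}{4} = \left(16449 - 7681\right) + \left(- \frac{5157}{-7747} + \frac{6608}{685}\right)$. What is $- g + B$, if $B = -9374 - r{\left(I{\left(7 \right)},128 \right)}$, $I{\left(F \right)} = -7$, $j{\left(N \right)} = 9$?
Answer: $\frac{136144584614}{5306695} \approx 25655.0$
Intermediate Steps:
$g = - \frac{186335305924}{5306695}$ ($g = - 4 \left(\left(16449 - 7681\right) + \left(- \frac{5157}{-7747} + \frac{6608}{685}\right)\right) = - 4 \left(8768 + \left(\left(-5157\right) \left(- \frac{1}{7747}\right) + 6608 \cdot \frac{1}{685}\right)\right) = - 4 \left(8768 + \left(\frac{5157}{7747} + \frac{6608}{685}\right)\right) = - 4 \left(8768 + \frac{54724721}{5306695}\right) = \left(-4\right) \frac{46583826481}{5306695} = - \frac{186335305924}{5306695} \approx -35113.0$)
$r{\left(T,o \right)} = 84$ ($r{\left(T,o \right)} = 9 + 75 = 84$)
$B = -9458$ ($B = -9374 - 84 = -9458$)
$- g + B = \left(-1\right) \left(- \frac{186335305924}{5306695}\right) - 9458 = \frac{186335305924}{5306695} - 9458 = \frac{136144584614}{5306695}$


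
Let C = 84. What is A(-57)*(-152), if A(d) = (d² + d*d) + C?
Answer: -1000464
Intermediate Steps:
A(d) = 84 + 2*d² (A(d) = (d² + d*d) + 84 = (d² + d²) + 84 = 2*d² + 84 = 84 + 2*d²)
A(-57)*(-152) = (84 + 2*(-57)²)*(-152) = (84 + 2*3249)*(-152) = (84 + 6498)*(-152) = 6582*(-152) = -1000464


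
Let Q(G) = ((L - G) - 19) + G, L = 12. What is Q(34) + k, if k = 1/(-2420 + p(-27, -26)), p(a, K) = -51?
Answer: -17298/2471 ≈ -7.0004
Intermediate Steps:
Q(G) = -7 (Q(G) = ((12 - G) - 19) + G = (-7 - G) + G = -7)
k = -1/2471 (k = 1/(-2420 - 51) = 1/(-2471) = -1/2471 ≈ -0.00040469)
Q(34) + k = -7 - 1/2471 = -17298/2471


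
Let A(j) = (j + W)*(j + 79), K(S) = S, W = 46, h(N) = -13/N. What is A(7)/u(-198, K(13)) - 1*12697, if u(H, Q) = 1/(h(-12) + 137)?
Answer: 3700121/6 ≈ 6.1669e+5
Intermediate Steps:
A(j) = (46 + j)*(79 + j) (A(j) = (j + 46)*(j + 79) = (46 + j)*(79 + j))
u(H, Q) = 12/1657 (u(H, Q) = 1/(-13/(-12) + 137) = 1/(-13*(-1/12) + 137) = 1/(13/12 + 137) = 1/(1657/12) = 12/1657)
A(7)/u(-198, K(13)) - 1*12697 = (3634 + 7² + 125*7)/(12/1657) - 1*12697 = (3634 + 49 + 875)*(1657/12) - 12697 = 4558*(1657/12) - 12697 = 3776303/6 - 12697 = 3700121/6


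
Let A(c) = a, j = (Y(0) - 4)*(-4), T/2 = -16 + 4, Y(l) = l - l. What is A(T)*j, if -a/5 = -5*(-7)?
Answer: -2800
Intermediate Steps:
Y(l) = 0
T = -24 (T = 2*(-16 + 4) = 2*(-12) = -24)
a = -175 (a = -(-25)*(-7) = -5*35 = -175)
j = 16 (j = (0 - 4)*(-4) = -4*(-4) = 16)
A(c) = -175
A(T)*j = -175*16 = -2800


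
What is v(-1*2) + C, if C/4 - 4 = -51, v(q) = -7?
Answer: -195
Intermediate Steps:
C = -188 (C = 16 + 4*(-51) = 16 - 204 = -188)
v(-1*2) + C = -7 - 188 = -195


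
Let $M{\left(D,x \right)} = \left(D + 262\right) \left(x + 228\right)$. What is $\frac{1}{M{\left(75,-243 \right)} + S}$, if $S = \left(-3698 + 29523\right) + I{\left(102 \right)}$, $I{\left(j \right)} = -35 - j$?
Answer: $\frac{1}{20633} \approx 4.8466 \cdot 10^{-5}$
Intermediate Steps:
$M{\left(D,x \right)} = \left(228 + x\right) \left(262 + D\right)$ ($M{\left(D,x \right)} = \left(262 + D\right) \left(228 + x\right) = \left(228 + x\right) \left(262 + D\right)$)
$S = 25688$ ($S = \left(-3698 + 29523\right) - 137 = 25825 - 137 = 25688$)
$\frac{1}{M{\left(75,-243 \right)} + S} = \frac{1}{\left(59736 + 228 \cdot 75 + 262 \left(-243\right) + 75 \left(-243\right)\right) + 25688} = \frac{1}{\left(59736 + 17100 - 63666 - 18225\right) + 25688} = \frac{1}{-5055 + 25688} = \frac{1}{20633}$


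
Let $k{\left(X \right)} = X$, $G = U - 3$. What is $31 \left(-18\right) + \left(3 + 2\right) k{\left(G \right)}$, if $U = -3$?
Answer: $-588$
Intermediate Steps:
$G = -6$ ($G = -3 - 3 = -6$)
$31 \left(-18\right) + \left(3 + 2\right) k{\left(G \right)} = 31 \left(-18\right) + \left(3 + 2\right) \left(-6\right) = -558 + 5 \left(-6\right) = -558 - 30 = -588$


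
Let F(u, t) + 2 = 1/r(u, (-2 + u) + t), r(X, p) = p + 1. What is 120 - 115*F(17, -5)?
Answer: 3735/11 ≈ 339.55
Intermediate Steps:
r(X, p) = 1 + p
F(u, t) = -2 + 1/(-1 + t + u) (F(u, t) = -2 + 1/(1 + ((-2 + u) + t)) = -2 + 1/(1 + (-2 + t + u)) = -2 + 1/(-1 + t + u))
120 - 115*F(17, -5) = 120 - 115*(3 - 2*(-5) - 2*17)/(-1 - 5 + 17) = 120 - 115*(3 + 10 - 34)/11 = 120 - 115*(-21)/11 = 120 - 115*(-21/11) = 120 + 2415/11 = 3735/11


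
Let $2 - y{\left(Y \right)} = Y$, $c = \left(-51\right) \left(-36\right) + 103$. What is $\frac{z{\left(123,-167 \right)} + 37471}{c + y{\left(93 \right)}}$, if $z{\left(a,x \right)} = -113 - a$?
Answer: $\frac{3385}{168} \approx 20.149$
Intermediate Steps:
$c = 1939$ ($c = 1836 + 103 = 1939$)
$y{\left(Y \right)} = 2 - Y$
$\frac{z{\left(123,-167 \right)} + 37471}{c + y{\left(93 \right)}} = \frac{\left(-113 - 123\right) + 37471}{1939 + \left(2 - 93\right)} = \frac{-236 + 37471}{1939 - 91} = \frac{37235}{1848} = 37235 \cdot \frac{1}{1848} = \frac{3385}{168}$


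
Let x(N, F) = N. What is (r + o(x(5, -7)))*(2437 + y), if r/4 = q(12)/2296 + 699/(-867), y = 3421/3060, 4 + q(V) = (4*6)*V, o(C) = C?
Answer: 1404607420429/253805580 ≈ 5534.2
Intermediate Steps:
q(V) = -4 + 24*V (q(V) = -4 + (4*6)*V = -4 + 24*V)
y = 3421/3060 (y = 3421*(1/3060) = 3421/3060 ≈ 1.1180)
r = -226446/82943 (r = 4*((-4 + 24*12)/2296 + 699/(-867)) = 4*((-4 + 288)*(1/2296) + 699*(-1/867)) = 4*(284*(1/2296) - 233/289) = 4*(71/574 - 233/289) = 4*(-113223/165886) = -226446/82943 ≈ -2.7301)
(r + o(x(5, -7)))*(2437 + y) = (-226446/82943 + 5)*(2437 + 3421/3060) = (188269/82943)*(7460641/3060) = 1404607420429/253805580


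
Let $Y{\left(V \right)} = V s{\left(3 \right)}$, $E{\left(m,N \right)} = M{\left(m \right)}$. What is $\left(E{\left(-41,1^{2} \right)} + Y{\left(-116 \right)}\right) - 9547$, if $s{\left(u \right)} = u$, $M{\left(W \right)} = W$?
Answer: $-9936$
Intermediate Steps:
$E{\left(m,N \right)} = m$
$Y{\left(V \right)} = 3 V$ ($Y{\left(V \right)} = V 3 = 3 V$)
$\left(E{\left(-41,1^{2} \right)} + Y{\left(-116 \right)}\right) - 9547 = \left(-41 + 3 \left(-116\right)\right) - 9547 = \left(-41 - 348\right) - 9547 = -389 - 9547 = -9936$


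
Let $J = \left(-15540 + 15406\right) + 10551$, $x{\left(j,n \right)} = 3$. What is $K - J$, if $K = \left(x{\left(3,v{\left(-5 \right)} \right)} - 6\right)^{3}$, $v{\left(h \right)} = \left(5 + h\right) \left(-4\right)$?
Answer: $-10444$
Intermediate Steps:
$v{\left(h \right)} = -20 - 4 h$
$J = 10417$ ($J = -134 + 10551 = 10417$)
$K = -27$ ($K = \left(3 - 6\right)^{3} = \left(-3\right)^{3} = -27$)
$K - J = -27 - 10417 = -10444$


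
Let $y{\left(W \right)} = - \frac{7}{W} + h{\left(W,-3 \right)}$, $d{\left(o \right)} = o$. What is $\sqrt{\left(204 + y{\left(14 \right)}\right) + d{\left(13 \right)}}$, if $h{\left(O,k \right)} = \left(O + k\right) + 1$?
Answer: $\frac{\sqrt{914}}{2} \approx 15.116$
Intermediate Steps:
$h{\left(O,k \right)} = 1 + O + k$
$y{\left(W \right)} = -2 + W - \frac{7}{W}$ ($y{\left(W \right)} = - \frac{7}{W} + \left(1 + W - 3\right) = - \frac{7}{W} + \left(-2 + W\right) = -2 + W - \frac{7}{W}$)
$\sqrt{\left(204 + y{\left(14 \right)}\right) + d{\left(13 \right)}} = \sqrt{\left(204 - \left(-12 + \frac{1}{2}\right)\right) + 13} = \sqrt{\left(204 - - \frac{23}{2}\right) + 13} = \sqrt{\left(204 + \frac{23}{2}\right) + 13} = \sqrt{\frac{431}{2} + 13} = \sqrt{\frac{457}{2}} = \frac{\sqrt{914}}{2}$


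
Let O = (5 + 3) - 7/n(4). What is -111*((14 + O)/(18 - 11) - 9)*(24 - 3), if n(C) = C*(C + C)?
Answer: 439227/32 ≈ 13726.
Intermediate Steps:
n(C) = 2*C² (n(C) = C*(2*C) = 2*C²)
O = 249/32 (O = (5 + 3) - 7/(2*4²) = 8 - 7/(2*16) = 8 - 7/32 = 249/32 ≈ 7.7813)
-111*((14 + O)/(18 - 11) - 9)*(24 - 3) = -111*((14 + 249/32)/(18 - 11) - 9)*(24 - 3) = -111*((697/32)/7 - 9)*21 = -111*((697/32)*(⅐) - 9)*21 = -111*(697/224 - 9)*21 = -(-146409)*21/224 = -111*(-3957/32) = 439227/32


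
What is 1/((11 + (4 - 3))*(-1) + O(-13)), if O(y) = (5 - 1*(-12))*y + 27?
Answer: -1/206 ≈ -0.0048544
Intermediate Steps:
O(y) = 27 + 17*y (O(y) = (5 + 12)*y + 27 = 17*y + 27 = 27 + 17*y)
1/((11 + (4 - 3))*(-1) + O(-13)) = 1/((11 + (4 - 3))*(-1) + (27 + 17*(-13))) = 1/((11 + 1)*(-1) + (27 - 221)) = 1/(12*(-1) - 194) = 1/(-12 - 194) = 1/(-206) = -1/206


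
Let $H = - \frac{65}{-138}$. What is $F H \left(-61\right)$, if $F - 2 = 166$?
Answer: $- \frac{111020}{23} \approx -4827.0$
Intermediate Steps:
$F = 168$ ($F = 2 + 166 = 168$)
$H = \frac{65}{138}$ ($H = \left(-65\right) \left(- \frac{1}{138}\right) = \frac{65}{138} \approx 0.47101$)
$F H \left(-61\right) = 168 \cdot \frac{65}{138} \left(-61\right) = \frac{1820}{23} \left(-61\right) = - \frac{111020}{23}$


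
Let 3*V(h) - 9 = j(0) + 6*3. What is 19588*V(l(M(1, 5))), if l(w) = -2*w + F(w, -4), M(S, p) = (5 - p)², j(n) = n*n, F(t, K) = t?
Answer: 176292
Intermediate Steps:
j(n) = n²
l(w) = -w (l(w) = -2*w + w = -w)
V(h) = 9 (V(h) = 3 + (0² + 6*3)/3 = 3 + (0 + 18)/3 = 3 + (⅓)*18 = 3 + 6 = 9)
19588*V(l(M(1, 5))) = 19588*9 = 176292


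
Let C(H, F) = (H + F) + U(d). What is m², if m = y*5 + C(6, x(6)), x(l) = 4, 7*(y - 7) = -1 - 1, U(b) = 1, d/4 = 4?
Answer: 97344/49 ≈ 1986.6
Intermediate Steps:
d = 16 (d = 4*4 = 16)
y = 47/7 (y = 7 + (-1 - 1)/7 = 7 + (⅐)*(-2) = 7 - 2/7 = 47/7 ≈ 6.7143)
C(H, F) = 1 + F + H (C(H, F) = (H + F) + 1 = (F + H) + 1 = 1 + F + H)
m = 312/7 (m = (47/7)*5 + (1 + 4 + 6) = 235/7 + 11 = 312/7 ≈ 44.571)
m² = (312/7)² = 97344/49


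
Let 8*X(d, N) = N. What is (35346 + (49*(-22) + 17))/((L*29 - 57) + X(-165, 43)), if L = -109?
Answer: -274280/25701 ≈ -10.672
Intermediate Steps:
X(d, N) = N/8
(35346 + (49*(-22) + 17))/((L*29 - 57) + X(-165, 43)) = (35346 + (49*(-22) + 17))/((-109*29 - 57) + (⅛)*43) = (35346 + (-1078 + 17))/((-3161 - 57) + 43/8) = (35346 - 1061)/(-3218 + 43/8) = 34285/(-25701/8) = 34285*(-8/25701) = -274280/25701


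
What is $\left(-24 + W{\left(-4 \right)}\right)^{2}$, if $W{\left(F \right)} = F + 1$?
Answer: $729$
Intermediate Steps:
$W{\left(F \right)} = 1 + F$
$\left(-24 + W{\left(-4 \right)}\right)^{2} = \left(-24 + \left(1 - 4\right)\right)^{2} = \left(-24 - 3\right)^{2} = \left(-27\right)^{2} = 729$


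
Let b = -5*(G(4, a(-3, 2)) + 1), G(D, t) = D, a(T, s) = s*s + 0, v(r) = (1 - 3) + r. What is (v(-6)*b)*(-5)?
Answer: -1000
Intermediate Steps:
v(r) = -2 + r
a(T, s) = s**2 (a(T, s) = s**2 + 0 = s**2)
b = -25 (b = -5*(4 + 1) = -5*5 = -25)
(v(-6)*b)*(-5) = ((-2 - 6)*(-25))*(-5) = -8*(-25)*(-5) = 200*(-5) = -1000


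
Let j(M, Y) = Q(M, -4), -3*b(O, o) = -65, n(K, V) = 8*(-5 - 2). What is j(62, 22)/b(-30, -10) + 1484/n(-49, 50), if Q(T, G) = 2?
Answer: -3433/130 ≈ -26.408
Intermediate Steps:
n(K, V) = -56 (n(K, V) = 8*(-7) = -56)
b(O, o) = 65/3 (b(O, o) = -⅓*(-65) = 65/3)
j(M, Y) = 2
j(62, 22)/b(-30, -10) + 1484/n(-49, 50) = 2/(65/3) + 1484/(-56) = 2*(3/65) + 1484*(-1/56) = 6/65 - 53/2 = -3433/130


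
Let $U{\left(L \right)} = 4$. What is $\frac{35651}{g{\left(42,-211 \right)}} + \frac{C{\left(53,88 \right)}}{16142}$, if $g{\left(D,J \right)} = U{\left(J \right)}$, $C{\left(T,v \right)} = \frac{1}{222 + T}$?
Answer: $\frac{79128285777}{8878100} \approx 8912.8$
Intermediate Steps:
$g{\left(D,J \right)} = 4$
$\frac{35651}{g{\left(42,-211 \right)}} + \frac{C{\left(53,88 \right)}}{16142} = \frac{35651}{4} + \frac{1}{\left(222 + 53\right) 16142} = 35651 \cdot \frac{1}{4} + \frac{1}{275} \cdot \frac{1}{16142} = \frac{35651}{4} + \frac{1}{275} \cdot \frac{1}{16142} = \frac{35651}{4} + \frac{1}{4439050} = \frac{79128285777}{8878100}$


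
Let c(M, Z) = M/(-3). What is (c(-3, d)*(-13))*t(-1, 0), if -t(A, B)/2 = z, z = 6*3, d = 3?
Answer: 468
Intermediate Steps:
c(M, Z) = -M/3 (c(M, Z) = M*(-⅓) = -M/3)
z = 18
t(A, B) = -36 (t(A, B) = -2*18 = -36)
(c(-3, d)*(-13))*t(-1, 0) = (-⅓*(-3)*(-13))*(-36) = (1*(-13))*(-36) = -13*(-36) = 468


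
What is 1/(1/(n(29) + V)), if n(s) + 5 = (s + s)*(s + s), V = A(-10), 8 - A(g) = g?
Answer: 3377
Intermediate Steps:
A(g) = 8 - g
V = 18 (V = 8 - 1*(-10) = 8 + 10 = 18)
n(s) = -5 + 4*s² (n(s) = -5 + (s + s)*(s + s) = -5 + (2*s)*(2*s) = -5 + 4*s²)
1/(1/(n(29) + V)) = 1/(1/((-5 + 4*29²) + 18)) = 1/(1/((-5 + 4*841) + 18)) = 1/(1/((-5 + 3364) + 18)) = 1/(1/(3359 + 18)) = 1/(1/3377) = 3377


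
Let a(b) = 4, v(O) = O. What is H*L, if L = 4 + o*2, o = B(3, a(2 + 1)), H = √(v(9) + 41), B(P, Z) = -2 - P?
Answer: -30*√2 ≈ -42.426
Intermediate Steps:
H = 5*√2 (H = √(9 + 41) = √50 = 5*√2 ≈ 7.0711)
o = -5 (o = -2 - 1*3 = -2 - 3 = -5)
L = -6 (L = 4 - 5*2 = 4 - 10 = -6)
H*L = (5*√2)*(-6) = -30*√2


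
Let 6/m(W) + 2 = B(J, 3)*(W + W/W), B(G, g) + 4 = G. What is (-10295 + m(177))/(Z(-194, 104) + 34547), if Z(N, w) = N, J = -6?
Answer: -3057616/10202841 ≈ -0.29968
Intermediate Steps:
B(G, g) = -4 + G
m(W) = 6/(-12 - 10*W) (m(W) = 6/(-2 + (-4 - 6)*(W + W/W)) = 6/(-2 - 10*(W + 1)) = 6/(-2 - 10*(1 + W)) = 6/(-2 + (-10 - 10*W)) = 6/(-12 - 10*W))
(-10295 + m(177))/(Z(-194, 104) + 34547) = (-10295 + 3/(-6 - 5*177))/(-194 + 34547) = (-10295 + 3/(-6 - 885))/34353 = (-10295 + 3/(-891))*(1/34353) = (-10295 + 3*(-1/891))*(1/34353) = (-10295 - 1/297)*(1/34353) = -3057616/297*1/34353 = -3057616/10202841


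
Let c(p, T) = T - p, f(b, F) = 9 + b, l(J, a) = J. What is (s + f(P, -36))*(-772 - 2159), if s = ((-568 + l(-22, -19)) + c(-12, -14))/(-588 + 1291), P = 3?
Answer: -621372/19 ≈ -32704.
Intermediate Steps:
s = -16/19 (s = ((-568 - 22) + (-14 - 1*(-12)))/(-588 + 1291) = (-590 + (-14 + 12))/703 = (-590 - 2)*(1/703) = -592*1/703 = -16/19 ≈ -0.84210)
(s + f(P, -36))*(-772 - 2159) = (-16/19 + (9 + 3))*(-772 - 2159) = (-16/19 + 12)*(-2931) = (212/19)*(-2931) = -621372/19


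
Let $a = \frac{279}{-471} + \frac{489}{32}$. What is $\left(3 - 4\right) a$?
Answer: $- \frac{73797}{5024} \approx -14.689$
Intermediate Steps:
$a = \frac{73797}{5024}$ ($a = 279 \left(- \frac{1}{471}\right) + 489 \cdot \frac{1}{32} = - \frac{93}{157} + \frac{489}{32} = \frac{73797}{5024} \approx 14.689$)
$\left(3 - 4\right) a = \left(3 - 4\right) \frac{73797}{5024} = \left(-1\right) \frac{73797}{5024} = - \frac{73797}{5024}$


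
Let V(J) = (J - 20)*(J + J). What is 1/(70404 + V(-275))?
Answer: 1/232654 ≈ 4.2982e-6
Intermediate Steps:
V(J) = 2*J*(-20 + J) (V(J) = (-20 + J)*(2*J) = 2*J*(-20 + J))
1/(70404 + V(-275)) = 1/(70404 + 2*(-275)*(-20 - 275)) = 1/(70404 + 2*(-275)*(-295)) = 1/(70404 + 162250) = 1/232654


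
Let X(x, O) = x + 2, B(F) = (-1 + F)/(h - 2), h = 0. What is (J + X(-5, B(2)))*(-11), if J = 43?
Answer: -440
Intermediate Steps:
B(F) = ½ - F/2 (B(F) = (-1 + F)/(0 - 2) = (-1 + F)/(-2) = (-1 + F)*(-½) = ½ - F/2)
X(x, O) = 2 + x
(J + X(-5, B(2)))*(-11) = (43 + (2 - 5))*(-11) = (43 - 3)*(-11) = 40*(-11) = -440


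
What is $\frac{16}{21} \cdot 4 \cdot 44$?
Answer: $\frac{2816}{21} \approx 134.1$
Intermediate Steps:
$\frac{16}{21} \cdot 4 \cdot 44 = \frac{64}{21} \cdot 44 = \frac{2816}{21}$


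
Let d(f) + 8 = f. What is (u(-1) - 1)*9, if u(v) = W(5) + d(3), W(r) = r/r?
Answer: -45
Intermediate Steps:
d(f) = -8 + f
W(r) = 1
u(v) = -4 (u(v) = 1 + (-8 + 3) = 1 - 5 = -4)
(u(-1) - 1)*9 = (-4 - 1)*9 = -5*9 = -45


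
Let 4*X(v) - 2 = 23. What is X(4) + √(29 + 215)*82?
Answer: 25/4 + 164*√61 ≈ 1287.1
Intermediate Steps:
X(v) = 25/4 (X(v) = ½ + (¼)*23 = ½ + 23/4 = 25/4)
X(4) + √(29 + 215)*82 = 25/4 + √(29 + 215)*82 = 25/4 + √244*82 = 25/4 + (2*√61)*82 = 25/4 + 164*√61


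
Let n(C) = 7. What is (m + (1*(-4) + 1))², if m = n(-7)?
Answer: 16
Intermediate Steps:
m = 7
(m + (1*(-4) + 1))² = (7 + (1*(-4) + 1))² = (7 + (-4 + 1))² = (7 - 3)² = 4² = 16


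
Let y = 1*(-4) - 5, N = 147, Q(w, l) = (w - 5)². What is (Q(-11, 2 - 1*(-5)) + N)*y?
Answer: -3627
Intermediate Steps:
Q(w, l) = (-5 + w)²
y = -9 (y = -4 - 5 = -9)
(Q(-11, 2 - 1*(-5)) + N)*y = ((-5 - 11)² + 147)*(-9) = ((-16)² + 147)*(-9) = (256 + 147)*(-9) = 403*(-9) = -3627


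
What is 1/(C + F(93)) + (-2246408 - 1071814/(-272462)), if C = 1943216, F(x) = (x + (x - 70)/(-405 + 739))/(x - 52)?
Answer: -8143586798500794827935/3625165624062459 ≈ -2.2464e+6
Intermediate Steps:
F(x) = (-35/167 + 335*x/334)/(-52 + x) (F(x) = (x + (-70 + x)/334)/(-52 + x) = (x + (-70 + x)*(1/334))/(-52 + x) = (x + (-35/167 + x/334))/(-52 + x) = (-35/167 + 335*x/334)/(-52 + x))
1/(C + F(93)) + (-2246408 - 1071814/(-272462)) = 1/(1943216 + 5*(-14 + 67*93)/(334*(-52 + 93))) + (-2246408 - 1071814/(-272462)) = 1/(1943216 + (5/334)*(-14 + 6231)/41) + (-2246408 - 1071814*(-1/272462)) = 1/(1943216 + (5/334)*(1/41)*6217) + (-2246408 + 535907/136231) = 1/(1943216 + 31085/13694) - 306029872341/136231 = 1/(26610430989/13694) - 306029872341/136231 = 13694/26610430989 - 306029872341/136231 = -8143586798500794827935/3625165624062459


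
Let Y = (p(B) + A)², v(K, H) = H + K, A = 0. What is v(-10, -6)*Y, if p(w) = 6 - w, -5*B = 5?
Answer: -784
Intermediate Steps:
B = -1 (B = -⅕*5 = -1)
Y = 49 (Y = ((6 - 1*(-1)) + 0)² = ((6 + 1) + 0)² = (7 + 0)² = 7² = 49)
v(-10, -6)*Y = (-6 - 10)*49 = -16*49 = -784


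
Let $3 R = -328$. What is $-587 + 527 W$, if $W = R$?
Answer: $- \frac{174617}{3} \approx -58206.0$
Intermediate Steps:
$R = - \frac{328}{3}$ ($R = \frac{1}{3} \left(-328\right) = - \frac{328}{3} \approx -109.33$)
$W = - \frac{328}{3} \approx -109.33$
$-587 + 527 W = -587 + 527 \left(- \frac{328}{3}\right) = -587 - \frac{172856}{3} = - \frac{174617}{3}$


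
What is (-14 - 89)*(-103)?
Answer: 10609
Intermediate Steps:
(-14 - 89)*(-103) = -103*(-103) = 10609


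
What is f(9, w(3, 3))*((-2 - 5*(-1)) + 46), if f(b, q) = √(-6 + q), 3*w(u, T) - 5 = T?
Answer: 49*I*√30/3 ≈ 89.461*I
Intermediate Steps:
w(u, T) = 5/3 + T/3
f(9, w(3, 3))*((-2 - 5*(-1)) + 46) = √(-6 + (5/3 + (⅓)*3))*((-2 - 5*(-1)) + 46) = √(-6 + (5/3 + 1))*((-2 + 5) + 46) = √(-6 + 8/3)*(3 + 46) = √(-10/3)*49 = (I*√30/3)*49 = 49*I*√30/3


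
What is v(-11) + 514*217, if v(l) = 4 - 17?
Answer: 111525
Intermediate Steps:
v(l) = -13
v(-11) + 514*217 = -13 + 514*217 = -13 + 111538 = 111525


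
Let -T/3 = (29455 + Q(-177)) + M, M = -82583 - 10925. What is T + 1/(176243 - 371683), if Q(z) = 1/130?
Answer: 97644431167/508144 ≈ 1.9216e+5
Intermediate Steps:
Q(z) = 1/130
M = -93508
T = 24980667/130 (T = -3*((29455 + 1/130) - 93508) = -3*(3829151/130 - 93508) = -3*(-8326889/130) = 24980667/130 ≈ 1.9216e+5)
T + 1/(176243 - 371683) = 24980667/130 + 1/(176243 - 371683) = 24980667/130 + 1/(-195440) = 24980667/130 - 1/195440 = 97644431167/508144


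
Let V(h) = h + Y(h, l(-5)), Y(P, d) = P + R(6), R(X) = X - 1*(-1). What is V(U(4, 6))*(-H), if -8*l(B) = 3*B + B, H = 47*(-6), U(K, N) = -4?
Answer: -282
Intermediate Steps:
H = -282
l(B) = -B/2 (l(B) = -(3*B + B)/8 = -B/2)
R(X) = 1 + X (R(X) = X + 1 = 1 + X)
Y(P, d) = 7 + P (Y(P, d) = P + (1 + 6) = P + 7 = 7 + P)
V(h) = 7 + 2*h (V(h) = h + (7 + h) = 7 + 2*h)
V(U(4, 6))*(-H) = (7 + 2*(-4))*(-1*(-282)) = (7 - 8)*282 = -1*282 = -282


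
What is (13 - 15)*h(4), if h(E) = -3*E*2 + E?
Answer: 40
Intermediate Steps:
h(E) = -5*E (h(E) = -3*2*E + E = -6*E + E = -5*E)
(13 - 15)*h(4) = (13 - 15)*(-5*4) = -2*(-20) = 40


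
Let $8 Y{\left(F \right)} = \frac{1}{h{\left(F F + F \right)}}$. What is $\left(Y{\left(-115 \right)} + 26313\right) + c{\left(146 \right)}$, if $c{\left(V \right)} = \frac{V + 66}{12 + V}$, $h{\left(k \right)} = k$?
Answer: $\frac{218028005119}{8285520} \approx 26314.0$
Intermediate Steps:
$c{\left(V \right)} = \frac{66 + V}{12 + V}$
$Y{\left(F \right)} = \frac{1}{8 \left(F + F^{2}\right)}$ ($Y{\left(F \right)} = \frac{1}{8 \left(F F + F\right)} = \frac{1}{8 \left(F^{2} + F\right)} = \frac{1}{8 \left(F + F^{2}\right)}$)
$\left(Y{\left(-115 \right)} + 26313\right) + c{\left(146 \right)} = \left(\frac{1}{8 \left(-115\right) \left(1 - 115\right)} + 26313\right) + \frac{66 + 146}{12 + 146} = \left(\frac{1}{8} \left(- \frac{1}{115}\right) \frac{1}{-114} + 26313\right) + \frac{1}{158} \cdot 212 = \left(\frac{1}{8} \left(- \frac{1}{115}\right) \left(- \frac{1}{114}\right) + 26313\right) + \frac{1}{158} \cdot 212 = \left(\frac{1}{104880} + 26313\right) + \frac{106}{79} = \frac{2759707441}{104880} + \frac{106}{79} = \frac{218028005119}{8285520}$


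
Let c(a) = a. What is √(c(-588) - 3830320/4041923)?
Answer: 2*I*√2405430270701903/4041923 ≈ 24.268*I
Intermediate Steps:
√(c(-588) - 3830320/4041923) = √(-588 - 3830320/4041923) = √(-2380481044/4041923) = 2*I*√2405430270701903/4041923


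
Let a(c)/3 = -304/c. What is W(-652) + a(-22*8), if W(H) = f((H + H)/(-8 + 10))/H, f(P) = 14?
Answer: 18505/3586 ≈ 5.1603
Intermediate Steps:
a(c) = -912/c (a(c) = 3*(-304/c) = -912/c)
W(H) = 14/H
W(-652) + a(-22*8) = 14/(-652) - 912/((-22*8)) = 14*(-1/652) - 912/(-176) = -7/326 - 912*(-1/176) = -7/326 + 57/11 = 18505/3586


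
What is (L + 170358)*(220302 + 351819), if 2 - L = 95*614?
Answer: 64094715630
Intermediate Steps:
L = -58328 (L = 2 - 95*614 = 2 - 1*58330 = 2 - 58330 = -58328)
(L + 170358)*(220302 + 351819) = (-58328 + 170358)*(220302 + 351819) = 112030*572121 = 64094715630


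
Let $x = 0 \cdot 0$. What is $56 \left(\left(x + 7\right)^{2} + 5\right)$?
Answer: $3024$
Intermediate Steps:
$x = 0$
$56 \left(\left(x + 7\right)^{2} + 5\right) = 56 \left(\left(0 + 7\right)^{2} + 5\right) = 56 \left(7^{2} + 5\right) = 56 \left(49 + 5\right) = 56 \cdot 54 = 3024$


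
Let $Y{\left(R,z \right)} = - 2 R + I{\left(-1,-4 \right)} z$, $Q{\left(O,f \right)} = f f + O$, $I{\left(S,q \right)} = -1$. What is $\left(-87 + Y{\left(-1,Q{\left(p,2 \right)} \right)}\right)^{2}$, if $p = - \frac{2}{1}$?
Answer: $7569$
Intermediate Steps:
$p = -2$ ($p = \left(-2\right) 1 = -2$)
$Q{\left(O,f \right)} = O + f^{2}$ ($Q{\left(O,f \right)} = f^{2} + O = O + f^{2}$)
$Y{\left(R,z \right)} = - z - 2 R$ ($Y{\left(R,z \right)} = - 2 R - z = - z - 2 R$)
$\left(-87 + Y{\left(-1,Q{\left(p,2 \right)} \right)}\right)^{2} = \left(-87 - 0\right)^{2} = \left(-87 + \left(- (-2 + 4) + 2\right)\right)^{2} = \left(-87 + \left(\left(-1\right) 2 + 2\right)\right)^{2} = \left(-87 + \left(-2 + 2\right)\right)^{2} = \left(-87 + 0\right)^{2} = \left(-87\right)^{2} = 7569$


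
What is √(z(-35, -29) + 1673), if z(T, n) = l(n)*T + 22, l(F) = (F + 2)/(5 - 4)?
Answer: 4*√165 ≈ 51.381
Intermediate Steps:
l(F) = 2 + F (l(F) = (2 + F)/1 = (2 + F)*1 = 2 + F)
z(T, n) = 22 + T*(2 + n) (z(T, n) = (2 + n)*T + 22 = T*(2 + n) + 22 = 22 + T*(2 + n))
√(z(-35, -29) + 1673) = √((22 - 35*(2 - 29)) + 1673) = √((22 - 35*(-27)) + 1673) = √((22 + 945) + 1673) = √(967 + 1673) = √2640 = 4*√165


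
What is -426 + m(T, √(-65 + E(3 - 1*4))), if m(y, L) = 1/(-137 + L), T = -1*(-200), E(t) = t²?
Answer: -8022995/18833 - 8*I/18833 ≈ -426.01 - 0.00042479*I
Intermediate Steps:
T = 200
-426 + m(T, √(-65 + E(3 - 1*4))) = -426 + 1/(-137 + √(-65 + (3 - 1*4)²)) = -426 + 1/(-137 + √(-65 + (3 - 4)²)) = -426 + 1/(-137 + √(-65 + (-1)²)) = -426 + 1/(-137 + √(-65 + 1)) = -426 + 1/(-137 + √(-64)) = -426 + 1/(-137 + 8*I) = -426 + (-137 - 8*I)/18833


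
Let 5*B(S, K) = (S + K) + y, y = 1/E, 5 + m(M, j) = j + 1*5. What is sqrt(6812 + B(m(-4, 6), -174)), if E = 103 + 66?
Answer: sqrt(28638745)/65 ≈ 82.331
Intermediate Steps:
E = 169
m(M, j) = j (m(M, j) = -5 + (j + 1*5) = -5 + (j + 5) = -5 + (5 + j) = j)
y = 1/169 ≈ 0.0059172
B(S, K) = 1/845 + K/5 + S/5 (B(S, K) = ((S + K) + 1/169)/5 = ((K + S) + 1/169)/5 = (1/169 + K + S)/5 = 1/845 + K/5 + S/5)
sqrt(6812 + B(m(-4, 6), -174)) = sqrt(6812 + (1/845 + (1/5)*(-174) + (1/5)*6)) = sqrt(6812 + (1/845 - 174/5 + 6/5)) = sqrt(6812 - 28391/845) = sqrt(5727749/845) = sqrt(28638745)/65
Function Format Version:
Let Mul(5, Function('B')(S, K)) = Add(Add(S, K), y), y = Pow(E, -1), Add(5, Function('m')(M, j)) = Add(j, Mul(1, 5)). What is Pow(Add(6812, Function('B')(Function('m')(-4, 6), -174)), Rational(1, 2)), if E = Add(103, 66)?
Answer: Mul(Rational(1, 65), Pow(28638745, Rational(1, 2))) ≈ 82.331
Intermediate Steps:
E = 169
Function('m')(M, j) = j (Function('m')(M, j) = Add(-5, Add(j, Mul(1, 5))) = Add(-5, Add(j, 5)) = Add(-5, Add(5, j)) = j)
y = Rational(1, 169) (y = Pow(169, -1) = Rational(1, 169) ≈ 0.0059172)
Function('B')(S, K) = Add(Rational(1, 845), Mul(Rational(1, 5), K), Mul(Rational(1, 5), S)) (Function('B')(S, K) = Mul(Rational(1, 5), Add(Add(S, K), Rational(1, 169))) = Mul(Rational(1, 5), Add(Add(K, S), Rational(1, 169))) = Mul(Rational(1, 5), Add(Rational(1, 169), K, S)) = Add(Rational(1, 845), Mul(Rational(1, 5), K), Mul(Rational(1, 5), S)))
Pow(Add(6812, Function('B')(Function('m')(-4, 6), -174)), Rational(1, 2)) = Pow(Add(6812, Add(Rational(1, 845), Mul(Rational(1, 5), -174), Mul(Rational(1, 5), 6))), Rational(1, 2)) = Pow(Add(6812, Add(Rational(1, 845), Rational(-174, 5), Rational(6, 5))), Rational(1, 2)) = Pow(Add(6812, Rational(-28391, 845)), Rational(1, 2)) = Pow(Rational(5727749, 845), Rational(1, 2)) = Mul(Rational(1, 65), Pow(28638745, Rational(1, 2)))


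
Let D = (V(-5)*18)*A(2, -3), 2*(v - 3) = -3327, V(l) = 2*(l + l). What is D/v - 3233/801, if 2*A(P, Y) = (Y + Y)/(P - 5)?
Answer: -13937/3649 ≈ -3.8194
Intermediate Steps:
A(P, Y) = Y/(-5 + P) (A(P, Y) = ((Y + Y)/(P - 5))/2 = ((2*Y)/(-5 + P))/2 = (2*Y/(-5 + P))/2 = Y/(-5 + P))
V(l) = 4*l (V(l) = 2*(2*l) = 4*l)
v = -3321/2 (v = 3 + (½)*(-3327) = 3 - 3327/2 = -3321/2 ≈ -1660.5)
D = -360 (D = ((4*(-5))*18)*(-3/(-5 + 2)) = (-20*18)*(-3/(-3)) = -(-1080)*(-1)/3 = -360*1 = -360)
D/v - 3233/801 = -360/(-3321/2) - 3233/801 = -360*(-2/3321) - 3233*1/801 = 80/369 - 3233/801 = -13937/3649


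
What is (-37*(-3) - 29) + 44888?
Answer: 44970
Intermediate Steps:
(-37*(-3) - 29) + 44888 = (111 - 29) + 44888 = 82 + 44888 = 44970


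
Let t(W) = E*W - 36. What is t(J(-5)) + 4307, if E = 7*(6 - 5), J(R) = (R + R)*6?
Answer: 3851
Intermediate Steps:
J(R) = 12*R (J(R) = (2*R)*6 = 12*R)
E = 7 (E = 7*1 = 7)
t(W) = -36 + 7*W (t(W) = 7*W - 36 = -36 + 7*W)
t(J(-5)) + 4307 = (-36 + 7*(12*(-5))) + 4307 = (-36 + 7*(-60)) + 4307 = (-36 - 420) + 4307 = -456 + 4307 = 3851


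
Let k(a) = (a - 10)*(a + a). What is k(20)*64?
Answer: 25600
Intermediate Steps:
k(a) = 2*a*(-10 + a) (k(a) = (-10 + a)*(2*a) = 2*a*(-10 + a))
k(20)*64 = (2*20*(-10 + 20))*64 = (2*20*10)*64 = 400*64 = 25600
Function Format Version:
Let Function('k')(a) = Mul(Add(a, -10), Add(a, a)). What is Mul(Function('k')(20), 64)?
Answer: 25600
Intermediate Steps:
Function('k')(a) = Mul(2, a, Add(-10, a)) (Function('k')(a) = Mul(Add(-10, a), Mul(2, a)) = Mul(2, a, Add(-10, a)))
Mul(Function('k')(20), 64) = Mul(Mul(2, 20, Add(-10, 20)), 64) = Mul(Mul(2, 20, 10), 64) = Mul(400, 64) = 25600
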